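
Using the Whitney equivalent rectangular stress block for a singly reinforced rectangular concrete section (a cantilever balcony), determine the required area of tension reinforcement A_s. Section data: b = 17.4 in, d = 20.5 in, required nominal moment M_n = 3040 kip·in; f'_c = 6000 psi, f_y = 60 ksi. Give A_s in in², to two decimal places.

A_s ≈ 2.58 in²

From M_n = 0.85 f'_c a b (d − a/2):
a = d − √(d² − 2M_n/(0.85 f'_c b)) = 20.5 − √(20.5² − 2 × 3040/(0.85 × 6 × 17.4)) = 1.745 in.
A_s = 0.85 f'_c a b / f_y = 0.85 × 6 × 1.745 × 17.4 / 60 = 2.581 in².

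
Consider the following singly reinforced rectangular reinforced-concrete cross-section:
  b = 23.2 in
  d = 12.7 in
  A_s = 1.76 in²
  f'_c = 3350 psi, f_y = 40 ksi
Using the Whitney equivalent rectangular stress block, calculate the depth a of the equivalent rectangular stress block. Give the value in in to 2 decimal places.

T = A_s f_y = 1.76 × 40 = 70.4 kips.
a = T/(0.85 f'_c b) = 70.4/(0.85 × 3.35 × 23.2) = 1.07 in.

a ≈ 1.07 in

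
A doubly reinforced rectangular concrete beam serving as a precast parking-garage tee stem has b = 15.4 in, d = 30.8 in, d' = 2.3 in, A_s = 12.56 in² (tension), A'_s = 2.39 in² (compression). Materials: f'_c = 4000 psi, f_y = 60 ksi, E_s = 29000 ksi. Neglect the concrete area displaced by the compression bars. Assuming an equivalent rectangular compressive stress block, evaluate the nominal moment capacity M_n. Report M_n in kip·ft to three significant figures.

Assume both steels yield.
a = (A_s − A'_s) f_y/(0.85 f'_c b) = (12.56 − 2.39) × 60/(0.85 × 4 × 15.4) = 11.654 in.
c = a/β₁ = 11.654/0.85 = 13.711 in; ε'_s = 0.003(c − d')/c = 0.0025 ≥ ε_y = 0.0021, so the compression steel yields.
M_n = (A_s − A'_s) f_y (d − a/2) + A'_s f_y (d − d') = 610.2 × (30.8 − 5.827) + 143.4 × (30.8 − 2.3) = 15238.5 + 4086.9 = 19325.4 kip·in = 19325.4/12 = 1610.45 kip·ft.

M_n ≈ 1610 kip·ft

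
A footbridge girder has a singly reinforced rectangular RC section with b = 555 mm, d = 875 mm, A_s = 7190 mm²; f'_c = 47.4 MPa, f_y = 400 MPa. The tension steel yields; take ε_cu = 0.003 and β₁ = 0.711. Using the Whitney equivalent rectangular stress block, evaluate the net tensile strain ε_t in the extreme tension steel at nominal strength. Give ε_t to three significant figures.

a = A_s f_y/(0.85 f'_c b) = 128.62 mm.
β₁ = 0.711, so c = a/β₁ = 128.62/0.711 = 180.90 mm.
From the linear strain diagram with ε_cu = 0.003: ε_t = 0.003 (d − c)/c = 0.003 × (875 − 180.90)/180.90 = 0.0115.
Since ε_t ≥ 0.005, the section is tension-controlled.

ε_t ≈ 0.0115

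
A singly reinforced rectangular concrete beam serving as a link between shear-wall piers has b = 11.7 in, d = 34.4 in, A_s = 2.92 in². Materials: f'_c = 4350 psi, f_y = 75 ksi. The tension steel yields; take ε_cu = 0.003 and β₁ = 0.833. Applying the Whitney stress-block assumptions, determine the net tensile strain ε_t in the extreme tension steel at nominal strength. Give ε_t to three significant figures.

ε_t ≈ 0.0140

a = A_s f_y/(0.85 f'_c b) = 5.062 in.
β₁ = 0.833, so c = a/β₁ = 5.062/0.833 = 6.077 in.
From the linear strain diagram with ε_cu = 0.003: ε_t = 0.003 (d − c)/c = 0.003 × (34.4 − 6.077)/6.077 = 0.0140.
Since ε_t ≥ 0.005, the section is tension-controlled.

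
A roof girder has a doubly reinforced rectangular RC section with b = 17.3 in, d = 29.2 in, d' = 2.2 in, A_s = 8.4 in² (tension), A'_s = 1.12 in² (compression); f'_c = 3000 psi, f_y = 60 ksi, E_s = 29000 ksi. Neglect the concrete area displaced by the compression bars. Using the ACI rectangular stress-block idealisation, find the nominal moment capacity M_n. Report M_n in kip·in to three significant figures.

Assume both steels yield.
a = (A_s − A'_s) f_y/(0.85 f'_c b) = (8.4 − 1.12) × 60/(0.85 × 3 × 17.3) = 9.901 in.
c = a/β₁ = 9.901/0.85 = 11.648 in; ε'_s = 0.003(c − d')/c = 0.0024 ≥ ε_y = 0.0021, so the compression steel yields.
M_n = (A_s − A'_s) f_y (d − a/2) + A'_s f_y (d − d') = 436.8 × (29.2 − 4.9505) + 67.2 × (29.2 − 2.2) = 10592.2 + 1814.4 = 12406.6 kip·in.

M_n ≈ 12400 kip·in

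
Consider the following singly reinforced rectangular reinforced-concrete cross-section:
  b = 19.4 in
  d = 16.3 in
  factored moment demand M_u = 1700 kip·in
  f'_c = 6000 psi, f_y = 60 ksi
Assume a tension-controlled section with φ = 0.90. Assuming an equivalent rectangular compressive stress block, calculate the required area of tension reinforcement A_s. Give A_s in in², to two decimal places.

A_s ≈ 2.01 in²

M_n = M_u/φ = 1700/0.90 = 1888.89 kip·in.
From M_n = 0.85 f'_c a b (d − a/2):
a = d − √(d² − 2M_n/(0.85 f'_c b)) = 16.3 − √(16.3² − 2 × 1888.89/(0.85 × 6 × 19.4)) = 1.217 in.
A_s = 0.85 f'_c a b / f_y = 0.85 × 6 × 1.217 × 19.4 / 60 = 2.007 in².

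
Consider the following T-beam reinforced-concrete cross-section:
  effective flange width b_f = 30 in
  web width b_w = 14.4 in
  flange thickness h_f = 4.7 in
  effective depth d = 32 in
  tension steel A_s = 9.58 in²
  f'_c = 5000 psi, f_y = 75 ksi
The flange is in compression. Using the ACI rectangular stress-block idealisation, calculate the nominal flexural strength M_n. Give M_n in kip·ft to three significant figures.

M_n ≈ 1740 kip·ft

Tension: T = A_s f_y = 9.58 × 75 = 718.5 kips.
Try a within the flange: a = T/(0.85 f'_c b_f) = 718.5/(0.85 × 5 × 30) = 5.635 in.
a = 5.635 > h_f = 4.7 in: the block extends into the web. Split into flange-overhang and web parts.
C_f = 0.85 f'_c (b_f − b_w) h_f = 0.85 × 5 × (30 − 14.4) × 4.7 = 311.6 kips.
Remaining web compression depth: a_w = (T − C_f)/(0.85 f'_c b_w) = (718.5 − 311.6)/(0.85 × 5 × 14.4) = 6.649 in.
M_n = C_f(d − h_f/2) + (T − C_f)(d − a_w/2) = 311.6 × (32 − 2.35) + 406.9 × (32 − 3.3245) = 9238.9 + 11668.1 = 20907.0 kip·in.
M_n = 20907.0/12 = 1742.25 kip·ft.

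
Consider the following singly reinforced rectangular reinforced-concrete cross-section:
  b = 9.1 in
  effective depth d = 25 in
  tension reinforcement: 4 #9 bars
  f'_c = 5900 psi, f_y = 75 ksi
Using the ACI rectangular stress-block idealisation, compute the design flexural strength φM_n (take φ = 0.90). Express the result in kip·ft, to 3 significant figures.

A_s = 4 × 1 = 4 in².
T = A_s f_y = 4 × 75 = 300 kips.
a = T/(0.85 f'_c b) = 300/(0.85 × 5.9 × 9.1) = 6.574 in.
M_n = T(d − a/2) = 300 × (25 − 3.287) = 6513.9 kip·in = 6513.9/12 = 542.83 kip·ft.
φM_n = 0.90 × 542.83 = 488.55 kip·ft.

φM_n ≈ 489 kip·ft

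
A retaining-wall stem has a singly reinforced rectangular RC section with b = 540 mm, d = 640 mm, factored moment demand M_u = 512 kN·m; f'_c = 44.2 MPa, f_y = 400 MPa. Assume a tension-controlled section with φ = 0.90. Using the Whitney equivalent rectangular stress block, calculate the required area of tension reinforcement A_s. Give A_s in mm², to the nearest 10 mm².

M_n = M_u/φ = 512/0.90 = 568.889 kN·m.
With M_n = 0.85 f'_c a b (d − a/2), solve the quadratic for a:
a = d − √(d² − 2M_n/(0.85 f'_c b)) = 640 − √(640² − 2 × 568.889×10⁶/(0.85 × 44.2 × 540)) = 45.43 mm.
A_s = 0.85 f'_c a b / f_y = 0.85 × 44.2 × 45.43 × 540 / 400 = 2304.2 mm².

A_s ≈ 2300 mm²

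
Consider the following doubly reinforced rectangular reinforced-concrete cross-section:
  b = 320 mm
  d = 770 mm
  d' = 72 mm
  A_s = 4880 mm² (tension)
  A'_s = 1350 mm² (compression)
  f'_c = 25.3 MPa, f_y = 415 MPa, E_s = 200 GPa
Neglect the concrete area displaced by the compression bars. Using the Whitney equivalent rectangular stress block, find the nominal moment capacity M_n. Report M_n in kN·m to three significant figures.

M_n ≈ 1360 kN·m

Assume both tension and compression steel yield.
Net tension couple steel: A_s − A'_s = 3530 mm².
a = (A_s − A'_s) f_y / (0.85 f'_c b) = 1464950/(0.85 × 25.3 × 320) = 212.88 mm.
c = a/β₁ = 212.88/0.85 = 250.45 mm; ε'_s = 0.003(c − d')/c = 0.0021 ≥ f_y/E_s = 0.0021, so compression steel does yield.
M_n = (A_s − A'_s) f_y (d − a/2) + A'_s f_y (d − d') = [1464950 × (770 − 106.44) + 560250 × (770 − 72)] × 10⁻⁶ = 972.08 + 391.05 = 1363.13 kN·m.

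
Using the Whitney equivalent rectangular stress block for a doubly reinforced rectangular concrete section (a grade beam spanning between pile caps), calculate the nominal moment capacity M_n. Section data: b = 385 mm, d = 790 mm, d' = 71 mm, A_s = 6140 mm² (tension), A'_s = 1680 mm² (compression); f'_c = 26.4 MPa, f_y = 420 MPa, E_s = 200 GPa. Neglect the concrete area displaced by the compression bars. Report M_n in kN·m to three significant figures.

M_n ≈ 1780 kN·m

Assume both tension and compression steel yield.
Net tension couple steel: A_s − A'_s = 4460 mm².
a = (A_s − A'_s) f_y / (0.85 f'_c b) = 1873200/(0.85 × 26.4 × 385) = 216.82 mm.
c = a/β₁ = 216.82/0.85 = 255.08 mm; ε'_s = 0.003(c − d')/c = 0.0022 ≥ f_y/E_s = 0.0021, so compression steel does yield.
M_n = (A_s − A'_s) f_y (d − a/2) + A'_s f_y (d − d') = [1873200 × (790 − 108.41) + 705600 × (790 − 71)] × 10⁻⁶ = 1276.75 + 507.33 = 1784.08 kN·m.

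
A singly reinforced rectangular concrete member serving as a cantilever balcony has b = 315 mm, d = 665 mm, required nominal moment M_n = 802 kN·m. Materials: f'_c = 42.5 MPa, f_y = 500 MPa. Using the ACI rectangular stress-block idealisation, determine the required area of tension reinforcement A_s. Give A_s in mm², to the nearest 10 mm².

A_s ≈ 2640 mm²

With M_n = 0.85 f'_c a b (d − a/2), solve the quadratic for a:
a = d − √(d² − 2M_n/(0.85 f'_c b)) = 665 − √(665² − 2 × 802×10⁶/(0.85 × 42.5 × 315)) = 116.12 mm.
A_s = 0.85 f'_c a b / f_y = 0.85 × 42.5 × 116.12 × 315 / 500 = 2642.7 mm².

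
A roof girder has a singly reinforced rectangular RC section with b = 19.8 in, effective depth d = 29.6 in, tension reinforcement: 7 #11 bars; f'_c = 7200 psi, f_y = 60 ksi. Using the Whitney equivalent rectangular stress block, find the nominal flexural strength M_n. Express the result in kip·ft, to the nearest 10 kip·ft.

A_s = 7 × 1.56 = 10.92 in².
T = A_s f_y = 10.92 × 60 = 655.2 kips.
a = T/(0.85 f'_c b) = 655.2/(0.85 × 7.2 × 19.8) = 5.407 in.
M_n = T(d − a/2) = 655.2 × (29.6 − 2.7035) = 17622.6 kip·in = 17622.6/12 = 1468.55 kip·ft.

M_n ≈ 1470 kip·ft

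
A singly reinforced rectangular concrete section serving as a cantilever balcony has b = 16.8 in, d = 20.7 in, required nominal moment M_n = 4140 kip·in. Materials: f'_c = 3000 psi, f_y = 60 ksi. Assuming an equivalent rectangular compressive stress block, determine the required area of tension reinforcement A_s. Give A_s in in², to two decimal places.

From M_n = 0.85 f'_c a b (d − a/2):
a = d − √(d² − 2M_n/(0.85 f'_c b)) = 20.7 − √(20.7² − 2 × 4140/(0.85 × 3 × 16.8)) = 5.363 in.
A_s = 0.85 f'_c a b / f_y = 0.85 × 3 × 5.363 × 16.8 / 60 = 3.829 in².

A_s ≈ 3.83 in²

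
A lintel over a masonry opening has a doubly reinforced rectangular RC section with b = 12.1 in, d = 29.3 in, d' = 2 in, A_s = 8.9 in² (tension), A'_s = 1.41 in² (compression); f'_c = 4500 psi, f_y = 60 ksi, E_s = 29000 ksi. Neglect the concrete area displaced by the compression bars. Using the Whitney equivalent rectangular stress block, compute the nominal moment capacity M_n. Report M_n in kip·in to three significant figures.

M_n ≈ 13300 kip·in

Assume both steels yield.
a = (A_s − A'_s) f_y/(0.85 f'_c b) = (8.9 − 1.41) × 60/(0.85 × 4.5 × 12.1) = 9.710 in.
c = a/β₁ = 9.710/0.825 = 11.770 in; ε'_s = 0.003(c − d')/c = 0.0025 ≥ ε_y = 0.0021, so the compression steel yields.
M_n = (A_s − A'_s) f_y (d − a/2) + A'_s f_y (d − d') = 449.4 × (29.3 − 4.855) + 84.6 × (29.3 − 2) = 10985.6 + 2309.6 = 13295.2 kip·in.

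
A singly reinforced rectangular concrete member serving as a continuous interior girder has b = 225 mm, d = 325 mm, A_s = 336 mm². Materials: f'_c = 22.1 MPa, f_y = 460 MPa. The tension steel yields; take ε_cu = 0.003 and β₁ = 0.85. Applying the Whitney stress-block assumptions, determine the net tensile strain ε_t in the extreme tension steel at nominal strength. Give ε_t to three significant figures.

a = A_s f_y/(0.85 f'_c b) = 36.57 mm.
β₁ = 0.85, so c = a/β₁ = 36.57/0.85 = 43.02 mm.
From the linear strain diagram with ε_cu = 0.003: ε_t = 0.003 (d − c)/c = 0.003 × (325 − 43.02)/43.02 = 0.0197.
Since ε_t ≥ 0.005, the section is tension-controlled.

ε_t ≈ 0.0197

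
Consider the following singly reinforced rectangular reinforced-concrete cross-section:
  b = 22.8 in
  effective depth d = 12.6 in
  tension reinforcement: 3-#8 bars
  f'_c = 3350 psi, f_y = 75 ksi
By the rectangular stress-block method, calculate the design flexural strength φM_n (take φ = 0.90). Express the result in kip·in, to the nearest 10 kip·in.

A_s = 3 × 0.79 = 2.37 in².
T = A_s f_y = 2.37 × 75 = 177.75 kips.
a = T/(0.85 f'_c b) = 177.75/(0.85 × 3.35 × 22.8) = 2.738 in.
M_n = T(d − a/2) = 177.75 × (12.6 − 1.369) = 1996.3 kip·in.
φM_n = 0.90 × 1996.3 = 1796.7 kip·in.

φM_n ≈ 1800 kip·in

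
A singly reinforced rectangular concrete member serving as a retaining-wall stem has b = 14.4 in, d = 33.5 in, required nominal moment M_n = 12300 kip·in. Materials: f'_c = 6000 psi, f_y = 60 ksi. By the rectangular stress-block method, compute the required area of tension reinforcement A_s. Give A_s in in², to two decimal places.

A_s ≈ 6.66 in²

From M_n = 0.85 f'_c a b (d − a/2):
a = d − √(d² − 2M_n/(0.85 f'_c b)) = 33.5 − √(33.5² − 2 × 12300/(0.85 × 6 × 14.4)) = 5.441 in.
A_s = 0.85 f'_c a b / f_y = 0.85 × 6 × 5.441 × 14.4 / 60 = 6.660 in².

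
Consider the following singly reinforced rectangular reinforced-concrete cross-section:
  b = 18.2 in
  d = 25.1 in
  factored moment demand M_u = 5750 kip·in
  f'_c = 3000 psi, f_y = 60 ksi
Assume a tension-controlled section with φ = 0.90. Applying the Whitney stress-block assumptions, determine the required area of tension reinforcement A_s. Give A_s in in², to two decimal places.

M_n = M_u/φ = 5750/0.90 = 6388.89 kip·in.
From M_n = 0.85 f'_c a b (d − a/2):
a = d − √(d² − 2M_n/(0.85 f'_c b)) = 25.1 − √(25.1² − 2 × 6388.89/(0.85 × 3 × 18.2)) = 6.267 in.
A_s = 0.85 f'_c a b / f_y = 0.85 × 3 × 6.267 × 18.2 / 60 = 4.848 in².

A_s ≈ 4.85 in²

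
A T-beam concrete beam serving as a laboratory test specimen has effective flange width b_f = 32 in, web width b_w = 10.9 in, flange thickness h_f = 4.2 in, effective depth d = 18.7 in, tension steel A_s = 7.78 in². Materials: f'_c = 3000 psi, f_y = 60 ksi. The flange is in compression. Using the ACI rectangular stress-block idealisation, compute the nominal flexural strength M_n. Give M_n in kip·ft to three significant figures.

M_n ≈ 601 kip·ft

Tension: T = A_s f_y = 7.78 × 60 = 466.8 kips.
Try a within the flange: a = T/(0.85 f'_c b_f) = 466.8/(0.85 × 3 × 32) = 5.721 in.
a = 5.721 > h_f = 4.2 in: the block extends into the web. Split into flange-overhang and web parts.
C_f = 0.85 f'_c (b_f − b_w) h_f = 0.85 × 3 × (32 − 10.9) × 4.2 = 226.0 kips.
Remaining web compression depth: a_w = (T − C_f)/(0.85 f'_c b_w) = (466.8 − 226.0)/(0.85 × 3 × 10.9) = 8.663 in.
M_n = C_f(d − h_f/2) + (T − C_f)(d − a_w/2) = 226.0 × (18.7 − 2.1) + 240.8 × (18.7 − 4.3315) = 3751.6 + 3459.9 = 7211.5 kip·in.
M_n = 7211.5/12 = 600.96 kip·ft.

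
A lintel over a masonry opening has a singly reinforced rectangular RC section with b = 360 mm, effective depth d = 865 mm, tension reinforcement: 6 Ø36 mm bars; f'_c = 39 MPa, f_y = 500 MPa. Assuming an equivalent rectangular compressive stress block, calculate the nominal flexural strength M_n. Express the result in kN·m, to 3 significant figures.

M_n ≈ 2250 kN·m

A_s = 6 × 1018 = 6108 mm².
T = A_s f_y = 6108 × 500 = 3054000 N = 3054 kN.
From C = T: a = T/(0.85 f'_c b) = 3054000/(0.85 × 39 × 360) = 255.91 mm.
M_n = T(d − a/2) = 3054 kN × (865 − 127.955) mm = 2250.94 kN·m.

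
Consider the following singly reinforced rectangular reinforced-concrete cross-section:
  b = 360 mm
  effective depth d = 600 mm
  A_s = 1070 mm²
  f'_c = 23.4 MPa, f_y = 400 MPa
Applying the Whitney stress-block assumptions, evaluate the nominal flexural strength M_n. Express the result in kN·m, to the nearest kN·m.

M_n ≈ 244 kN·m

T = A_s f_y = 1070 × 400 = 428000 N = 428 kN.
From C = T: a = T/(0.85 f'_c b) = 428000/(0.85 × 23.4 × 360) = 59.77 mm.
M_n = T(d − a/2) = 428 kN × (600 − 29.885) mm = 244.01 kN·m.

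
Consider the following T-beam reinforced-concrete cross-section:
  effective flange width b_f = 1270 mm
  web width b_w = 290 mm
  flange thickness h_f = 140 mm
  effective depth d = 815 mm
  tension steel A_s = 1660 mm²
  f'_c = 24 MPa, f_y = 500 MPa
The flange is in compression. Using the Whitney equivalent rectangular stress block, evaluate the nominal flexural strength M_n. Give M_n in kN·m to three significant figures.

M_n ≈ 663 kN·m

Tension: T = A_s f_y = 1660 × 500 = 830000 N.
Try a within the flange: a = T/(0.85 f'_c b_f) = 830000/(0.85 × 24 × 1270) = 32.04 mm.
Since a = 32.04 ≤ h_f = 140 mm, the stress block lies entirely in the flange; analyse as a rectangular beam of width b_f.
M_n = T(d − a/2) = 830000 × (815 − 16.02) = 663.15 × 10⁶ N·mm.
M_n = 663.15 kN·m.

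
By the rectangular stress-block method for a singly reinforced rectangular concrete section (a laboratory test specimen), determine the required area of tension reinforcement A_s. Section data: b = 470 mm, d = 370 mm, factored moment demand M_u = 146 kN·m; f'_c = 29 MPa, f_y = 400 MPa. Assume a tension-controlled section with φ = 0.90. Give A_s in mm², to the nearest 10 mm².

M_n = M_u/φ = 146/0.90 = 162.222 kN·m.
With M_n = 0.85 f'_c a b (d − a/2), solve the quadratic for a:
a = d − √(d² − 2M_n/(0.85 f'_c b)) = 370 − √(370² − 2 × 162.222×10⁶/(0.85 × 29 × 470)) = 40.01 mm.
A_s = 0.85 f'_c a b / f_y = 0.85 × 29 × 40.01 × 470 / 400 = 1158.8 mm².

A_s ≈ 1160 mm²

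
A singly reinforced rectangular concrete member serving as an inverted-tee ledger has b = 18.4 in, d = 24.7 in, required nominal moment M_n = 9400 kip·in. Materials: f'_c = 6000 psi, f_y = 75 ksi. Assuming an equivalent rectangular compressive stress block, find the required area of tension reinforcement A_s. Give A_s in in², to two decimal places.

From M_n = 0.85 f'_c a b (d − a/2):
a = d − √(d² − 2M_n/(0.85 f'_c b)) = 24.7 − √(24.7² − 2 × 9400/(0.85 × 6 × 18.4)) = 4.458 in.
A_s = 0.85 f'_c a b / f_y = 0.85 × 6 × 4.458 × 18.4 / 75 = 5.578 in².

A_s ≈ 5.58 in²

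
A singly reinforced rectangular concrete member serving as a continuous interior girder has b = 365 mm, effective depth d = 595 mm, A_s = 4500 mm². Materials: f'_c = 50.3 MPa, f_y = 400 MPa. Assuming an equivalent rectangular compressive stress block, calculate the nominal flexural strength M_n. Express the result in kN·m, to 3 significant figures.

T = A_s f_y = 4500 × 400 = 1800000 N = 1800 kN.
From C = T: a = T/(0.85 f'_c b) = 1800000/(0.85 × 50.3 × 365) = 115.34 mm.
M_n = T(d − a/2) = 1800 kN × (595 − 57.67) mm = 967.19 kN·m.

M_n ≈ 967 kN·m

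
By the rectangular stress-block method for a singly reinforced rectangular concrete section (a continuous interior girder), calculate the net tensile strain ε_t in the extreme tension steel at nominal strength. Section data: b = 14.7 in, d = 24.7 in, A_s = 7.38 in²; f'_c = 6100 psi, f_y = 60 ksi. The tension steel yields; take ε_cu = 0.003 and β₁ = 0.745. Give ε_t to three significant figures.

ε_t ≈ 0.00650

a = A_s f_y/(0.85 f'_c b) = 5.810 in.
β₁ = 0.745, so c = a/β₁ = 5.810/0.745 = 7.799 in.
From the linear strain diagram with ε_cu = 0.003: ε_t = 0.003 (d − c)/c = 0.003 × (24.7 − 7.799)/7.799 = 0.00650.
Since ε_t ≥ 0.005, the section is tension-controlled.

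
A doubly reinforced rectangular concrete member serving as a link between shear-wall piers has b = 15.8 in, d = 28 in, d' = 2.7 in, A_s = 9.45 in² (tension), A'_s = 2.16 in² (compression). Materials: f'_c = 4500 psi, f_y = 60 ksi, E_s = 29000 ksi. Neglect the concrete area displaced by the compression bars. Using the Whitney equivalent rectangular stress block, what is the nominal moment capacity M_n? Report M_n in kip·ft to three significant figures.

Assume both steels yield.
a = (A_s − A'_s) f_y/(0.85 f'_c b) = (9.45 − 2.16) × 60/(0.85 × 4.5 × 15.8) = 7.238 in.
c = a/β₁ = 7.238/0.825 = 8.773 in; ε'_s = 0.003(c − d')/c = 0.0021 ≥ ε_y = 0.0021, so the compression steel yields.
M_n = (A_s − A'_s) f_y (d − a/2) + A'_s f_y (d − d') = 437.4 × (28 − 3.619) + 129.6 × (28 − 2.7) = 10664.2 + 3278.9 = 13943.1 kip·in = 13943.1/12 = 1161.93 kip·ft.

M_n ≈ 1160 kip·ft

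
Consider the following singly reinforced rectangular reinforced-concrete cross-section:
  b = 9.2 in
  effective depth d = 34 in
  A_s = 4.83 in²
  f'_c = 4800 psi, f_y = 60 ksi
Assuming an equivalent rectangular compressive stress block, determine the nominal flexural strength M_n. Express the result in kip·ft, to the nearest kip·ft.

M_n ≈ 728 kip·ft

T = A_s f_y = 4.83 × 60 = 289.8 kips.
a = T/(0.85 f'_c b) = 289.8/(0.85 × 4.8 × 9.2) = 7.721 in.
M_n = T(d − a/2) = 289.8 × (34 − 3.8605) = 8734.4 kip·in = 8734.4/12 = 727.87 kip·ft.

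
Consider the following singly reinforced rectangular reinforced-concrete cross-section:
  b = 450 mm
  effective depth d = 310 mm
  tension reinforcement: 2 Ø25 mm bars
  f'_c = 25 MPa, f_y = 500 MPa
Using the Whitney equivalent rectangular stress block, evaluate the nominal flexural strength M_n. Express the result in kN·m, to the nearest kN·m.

A_s = 2 × 491 = 982 mm².
T = A_s f_y = 982 × 500 = 491000 N = 491 kN.
From C = T: a = T/(0.85 f'_c b) = 491000/(0.85 × 25 × 450) = 51.35 mm.
M_n = T(d − a/2) = 491 kN × (310 − 25.675) mm = 139.60 kN·m.

M_n ≈ 140 kN·m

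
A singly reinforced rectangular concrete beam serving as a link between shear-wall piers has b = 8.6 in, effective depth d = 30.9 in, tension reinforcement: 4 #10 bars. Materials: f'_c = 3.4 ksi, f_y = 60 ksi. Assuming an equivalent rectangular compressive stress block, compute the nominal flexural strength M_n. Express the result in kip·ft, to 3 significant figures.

A_s = 4 × 1.27 = 5.08 in².
T = A_s f_y = 5.08 × 60 = 304.8 kips.
a = T/(0.85 f'_c b) = 304.8/(0.85 × 3.4 × 8.6) = 12.264 in.
M_n = T(d − a/2) = 304.8 × (30.9 − 6.132) = 7549.3 kip·in = 7549.3/12 = 629.11 kip·ft.

M_n ≈ 629 kip·ft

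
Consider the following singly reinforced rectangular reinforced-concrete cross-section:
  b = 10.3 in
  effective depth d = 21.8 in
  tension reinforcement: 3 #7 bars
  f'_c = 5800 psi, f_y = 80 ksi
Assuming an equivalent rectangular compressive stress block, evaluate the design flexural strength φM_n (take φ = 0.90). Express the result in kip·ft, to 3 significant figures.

A_s = 3 × 0.6 = 1.8 in².
T = A_s f_y = 1.8 × 80 = 144 kips.
a = T/(0.85 f'_c b) = 144/(0.85 × 5.8 × 10.3) = 2.836 in.
M_n = T(d − a/2) = 144 × (21.8 − 1.418) = 2935.0 kip·in = 2935.0/12 = 244.58 kip·ft.
φM_n = 0.90 × 244.58 = 220.12 kip·ft.

φM_n ≈ 220 kip·ft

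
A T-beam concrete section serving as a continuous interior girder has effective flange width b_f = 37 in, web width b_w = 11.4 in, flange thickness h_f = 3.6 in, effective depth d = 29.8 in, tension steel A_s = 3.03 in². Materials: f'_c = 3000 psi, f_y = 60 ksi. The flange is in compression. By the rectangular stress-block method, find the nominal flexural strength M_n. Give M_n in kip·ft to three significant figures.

M_n ≈ 437 kip·ft

Tension: T = A_s f_y = 3.03 × 60 = 181.8 kips.
Try a within the flange: a = T/(0.85 f'_c b_f) = 181.8/(0.85 × 3 × 37) = 1.927 in.
Since a = 1.927 ≤ h_f = 3.6 in, the stress block lies entirely in the flange; analyse as a rectangular beam of width b_f.
M_n = T(d − a/2) = 181.8 × (29.8 − 0.9635) = 5242.5 kip·in.
M_n = 5242.5/12 = 436.88 kip·ft.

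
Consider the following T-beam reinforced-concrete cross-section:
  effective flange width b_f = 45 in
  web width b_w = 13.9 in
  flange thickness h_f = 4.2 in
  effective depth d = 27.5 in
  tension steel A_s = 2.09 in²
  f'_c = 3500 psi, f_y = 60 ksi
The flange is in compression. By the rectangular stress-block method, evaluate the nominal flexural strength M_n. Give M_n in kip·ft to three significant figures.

Tension: T = A_s f_y = 2.09 × 60 = 125.4 kips.
Try a within the flange: a = T/(0.85 f'_c b_f) = 125.4/(0.85 × 3.5 × 45) = 0.937 in.
Since a = 0.937 ≤ h_f = 4.2 in, the stress block lies entirely in the flange; analyse as a rectangular beam of width b_f.
M_n = T(d − a/2) = 125.4 × (27.5 − 0.4685) = 3389.8 kip·in.
M_n = 3389.8/12 = 282.48 kip·ft.

M_n ≈ 282 kip·ft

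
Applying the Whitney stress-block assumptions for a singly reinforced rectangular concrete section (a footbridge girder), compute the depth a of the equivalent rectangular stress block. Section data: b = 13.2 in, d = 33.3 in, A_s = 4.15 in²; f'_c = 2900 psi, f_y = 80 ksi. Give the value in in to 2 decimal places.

T = A_s f_y = 4.15 × 80 = 332 kips.
a = T/(0.85 f'_c b) = 332/(0.85 × 2.9 × 13.2) = 10.20 in.

a ≈ 10.20 in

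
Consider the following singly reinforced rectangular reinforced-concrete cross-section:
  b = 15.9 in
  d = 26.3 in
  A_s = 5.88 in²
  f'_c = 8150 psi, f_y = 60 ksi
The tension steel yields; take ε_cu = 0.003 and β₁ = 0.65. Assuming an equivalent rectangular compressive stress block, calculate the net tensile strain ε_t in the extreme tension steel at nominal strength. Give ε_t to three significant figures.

ε_t ≈ 0.0130

a = A_s f_y/(0.85 f'_c b) = 3.203 in.
β₁ = 0.65, so c = a/β₁ = 3.203/0.65 = 4.928 in.
From the linear strain diagram with ε_cu = 0.003: ε_t = 0.003 (d − c)/c = 0.003 × (26.3 − 4.928)/4.928 = 0.0130.
Since ε_t ≥ 0.005, the section is tension-controlled.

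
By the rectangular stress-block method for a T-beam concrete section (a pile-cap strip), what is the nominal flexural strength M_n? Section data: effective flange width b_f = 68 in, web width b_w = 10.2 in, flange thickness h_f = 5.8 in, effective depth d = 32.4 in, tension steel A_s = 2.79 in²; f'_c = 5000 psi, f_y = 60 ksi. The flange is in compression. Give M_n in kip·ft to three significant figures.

M_n ≈ 448 kip·ft

Tension: T = A_s f_y = 2.79 × 60 = 167.4 kips.
Try a within the flange: a = T/(0.85 f'_c b_f) = 167.4/(0.85 × 5 × 68) = 0.579 in.
Since a = 0.579 ≤ h_f = 5.8 in, the stress block lies entirely in the flange; analyse as a rectangular beam of width b_f.
M_n = T(d − a/2) = 167.4 × (32.4 − 0.2895) = 5375.3 kip·in.
M_n = 5375.3/12 = 447.94 kip·ft.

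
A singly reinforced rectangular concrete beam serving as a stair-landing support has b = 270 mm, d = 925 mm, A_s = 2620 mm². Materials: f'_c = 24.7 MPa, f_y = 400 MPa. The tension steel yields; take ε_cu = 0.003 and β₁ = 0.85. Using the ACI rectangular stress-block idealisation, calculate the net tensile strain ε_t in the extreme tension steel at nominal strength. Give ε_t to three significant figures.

a = A_s f_y/(0.85 f'_c b) = 184.88 mm.
β₁ = 0.85, so c = a/β₁ = 184.88/0.85 = 217.51 mm.
From the linear strain diagram with ε_cu = 0.003: ε_t = 0.003 (d − c)/c = 0.003 × (925 − 217.51)/217.51 = 0.00976.
Since ε_t ≥ 0.005, the section is tension-controlled.

ε_t ≈ 0.00976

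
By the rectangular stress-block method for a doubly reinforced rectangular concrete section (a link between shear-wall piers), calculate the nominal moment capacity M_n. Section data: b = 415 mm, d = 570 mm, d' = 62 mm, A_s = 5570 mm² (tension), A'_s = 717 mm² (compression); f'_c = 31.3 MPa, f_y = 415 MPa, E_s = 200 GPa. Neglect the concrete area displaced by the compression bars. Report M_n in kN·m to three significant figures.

Assume both tension and compression steel yield.
Net tension couple steel: A_s − A'_s = 4853 mm².
a = (A_s − A'_s) f_y / (0.85 f'_c b) = 2013995/(0.85 × 31.3 × 415) = 182.41 mm.
c = a/β₁ = 182.41/0.826 = 220.84 mm; ε'_s = 0.003(c − d')/c = 0.0022 ≥ f_y/E_s = 0.0021, so compression steel does yield.
M_n = (A_s − A'_s) f_y (d − a/2) + A'_s f_y (d − d') = [2013995 × (570 − 91.205) + 297555 × (570 − 62)] × 10⁻⁶ = 964.29 + 151.16 = 1115.45 kN·m.

M_n ≈ 1120 kN·m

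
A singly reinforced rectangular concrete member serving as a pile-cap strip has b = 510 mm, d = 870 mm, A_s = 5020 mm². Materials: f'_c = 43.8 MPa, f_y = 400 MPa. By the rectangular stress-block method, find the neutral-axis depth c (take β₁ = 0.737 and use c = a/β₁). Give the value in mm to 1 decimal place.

c ≈ 143.5 mm

T = A_s f_y = 5020 × 400 = 2008000 N = 2008 kN.
Setting C = 0.85 f'_c a b equal to T: a = 2008000/(0.85 × 43.8 × 510) = 105.755 mm.
With β₁ = 0.737, c = a/β₁ = 105.755/0.737 = 143.5 mm.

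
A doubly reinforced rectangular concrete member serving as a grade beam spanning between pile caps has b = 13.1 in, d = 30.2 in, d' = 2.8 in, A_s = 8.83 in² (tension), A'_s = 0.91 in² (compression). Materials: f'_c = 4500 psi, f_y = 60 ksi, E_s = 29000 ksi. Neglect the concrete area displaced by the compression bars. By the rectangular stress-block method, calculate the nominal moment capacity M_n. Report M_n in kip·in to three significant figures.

M_n ≈ 13600 kip·in

Assume both steels yield.
a = (A_s − A'_s) f_y/(0.85 f'_c b) = (8.83 − 0.91) × 60/(0.85 × 4.5 × 13.1) = 9.484 in.
c = a/β₁ = 9.484/0.825 = 11.496 in; ε'_s = 0.003(c − d')/c = 0.0023 ≥ ε_y = 0.0021, so the compression steel yields.
M_n = (A_s − A'_s) f_y (d − a/2) + A'_s f_y (d − d') = 475.2 × (30.2 − 4.742) + 54.6 × (30.2 − 2.8) = 12097.6 + 1496.0 = 13593.6 kip·in.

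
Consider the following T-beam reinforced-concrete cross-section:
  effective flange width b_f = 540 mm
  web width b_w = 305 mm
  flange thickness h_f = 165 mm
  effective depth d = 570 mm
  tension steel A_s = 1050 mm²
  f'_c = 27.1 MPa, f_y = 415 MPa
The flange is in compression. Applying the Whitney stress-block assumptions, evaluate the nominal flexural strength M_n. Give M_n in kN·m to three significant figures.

Tension: T = A_s f_y = 1050 × 415 = 435750 N.
Try a within the flange: a = T/(0.85 f'_c b_f) = 435750/(0.85 × 27.1 × 540) = 35.03 mm.
Since a = 35.03 ≤ h_f = 165 mm, the stress block lies entirely in the flange; analyse as a rectangular beam of width b_f.
M_n = T(d − a/2) = 435750 × (570 − 17.515) = 240.75 × 10⁶ N·mm.
M_n = 240.75 kN·m.

M_n ≈ 241 kN·m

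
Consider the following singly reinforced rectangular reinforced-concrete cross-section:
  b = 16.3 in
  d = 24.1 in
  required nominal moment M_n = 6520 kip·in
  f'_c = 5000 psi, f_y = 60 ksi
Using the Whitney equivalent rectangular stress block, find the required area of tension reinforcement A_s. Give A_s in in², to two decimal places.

A_s ≈ 4.95 in²

From M_n = 0.85 f'_c a b (d − a/2):
a = d − √(d² − 2M_n/(0.85 f'_c b)) = 24.1 − √(24.1² − 2 × 6520/(0.85 × 5 × 16.3)) = 4.287 in.
A_s = 0.85 f'_c a b / f_y = 0.85 × 5 × 4.287 × 16.3 / 60 = 4.950 in².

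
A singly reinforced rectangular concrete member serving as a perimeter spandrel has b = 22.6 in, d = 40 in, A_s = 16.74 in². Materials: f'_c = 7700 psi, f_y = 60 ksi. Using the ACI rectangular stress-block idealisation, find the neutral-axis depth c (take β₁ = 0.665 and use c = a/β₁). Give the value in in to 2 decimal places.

c ≈ 10.21 in

T = A_s f_y = 16.74 × 60 = 1004.4 kips.
a = T/(0.85 f'_c b) = 1004.4/(0.85 × 7.7 × 22.6) = 6.7903 in.
With β₁ = 0.665, c = a/β₁ = 6.7903/0.665 = 10.21 in.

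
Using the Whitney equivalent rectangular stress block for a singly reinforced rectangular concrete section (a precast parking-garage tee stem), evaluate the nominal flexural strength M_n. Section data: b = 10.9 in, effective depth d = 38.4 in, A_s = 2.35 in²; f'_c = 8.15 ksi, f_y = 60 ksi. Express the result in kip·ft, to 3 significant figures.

M_n ≈ 440 kip·ft

T = A_s f_y = 2.35 × 60 = 141 kips.
a = T/(0.85 f'_c b) = 141/(0.85 × 8.15 × 10.9) = 1.867 in.
M_n = T(d − a/2) = 141 × (38.4 − 0.9335) = 5282.8 kip·in = 5282.8/12 = 440.23 kip·ft.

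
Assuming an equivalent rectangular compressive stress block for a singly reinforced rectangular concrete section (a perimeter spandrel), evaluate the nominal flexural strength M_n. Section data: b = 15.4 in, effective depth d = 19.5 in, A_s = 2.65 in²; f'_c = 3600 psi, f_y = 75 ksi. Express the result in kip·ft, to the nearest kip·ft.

T = A_s f_y = 2.65 × 75 = 198.75 kips.
a = T/(0.85 f'_c b) = 198.75/(0.85 × 3.6 × 15.4) = 4.218 in.
M_n = T(d − a/2) = 198.75 × (19.5 − 2.109) = 3456.5 kip·in = 3456.5/12 = 288.04 kip·ft.

M_n ≈ 288 kip·ft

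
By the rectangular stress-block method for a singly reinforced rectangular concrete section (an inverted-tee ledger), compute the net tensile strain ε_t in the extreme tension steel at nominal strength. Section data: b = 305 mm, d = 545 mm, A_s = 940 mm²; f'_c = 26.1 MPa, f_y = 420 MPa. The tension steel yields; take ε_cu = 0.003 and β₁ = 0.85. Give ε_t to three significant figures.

ε_t ≈ 0.0208

a = A_s f_y/(0.85 f'_c b) = 58.35 mm.
β₁ = 0.85, so c = a/β₁ = 58.35/0.85 = 68.65 mm.
From the linear strain diagram with ε_cu = 0.003: ε_t = 0.003 (d − c)/c = 0.003 × (545 − 68.65)/68.65 = 0.0208.
Since ε_t ≥ 0.005, the section is tension-controlled.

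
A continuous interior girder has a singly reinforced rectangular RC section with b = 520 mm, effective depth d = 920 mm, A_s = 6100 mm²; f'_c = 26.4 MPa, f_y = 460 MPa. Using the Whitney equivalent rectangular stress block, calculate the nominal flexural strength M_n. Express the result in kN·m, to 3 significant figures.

M_n ≈ 2240 kN·m

T = A_s f_y = 6100 × 460 = 2806000 N = 2806 kN.
From C = T: a = T/(0.85 f'_c b) = 2806000/(0.85 × 26.4 × 520) = 240.47 mm.
M_n = T(d − a/2) = 2806 kN × (920 − 120.235) mm = 2244.14 kN·m.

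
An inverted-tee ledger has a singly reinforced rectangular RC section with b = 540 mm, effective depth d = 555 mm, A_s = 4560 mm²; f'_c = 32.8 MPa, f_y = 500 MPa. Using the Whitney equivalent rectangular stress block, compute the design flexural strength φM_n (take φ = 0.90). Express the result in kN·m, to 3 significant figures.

T = A_s f_y = 4560 × 500 = 2280000 N = 2280 kN.
From C = T: a = T/(0.85 f'_c b) = 2280000/(0.85 × 32.8 × 540) = 151.44 mm.
M_n = T(d − a/2) = 2280 kN × (555 − 75.72) mm = 1092.76 kN·m.
φM_n = 0.90 × 1092.76 = 983.48 kN·m.

φM_n ≈ 983 kN·m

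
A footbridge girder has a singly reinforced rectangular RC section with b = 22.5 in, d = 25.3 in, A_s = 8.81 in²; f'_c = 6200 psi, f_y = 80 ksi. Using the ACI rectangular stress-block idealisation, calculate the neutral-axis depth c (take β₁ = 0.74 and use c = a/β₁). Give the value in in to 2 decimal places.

T = A_s f_y = 8.81 × 80 = 704.8 kips.
a = T/(0.85 f'_c b) = 704.8/(0.85 × 6.2 × 22.5) = 5.9439 in.
With β₁ = 0.74, c = a/β₁ = 5.9439/0.74 = 8.03 in.

c ≈ 8.03 in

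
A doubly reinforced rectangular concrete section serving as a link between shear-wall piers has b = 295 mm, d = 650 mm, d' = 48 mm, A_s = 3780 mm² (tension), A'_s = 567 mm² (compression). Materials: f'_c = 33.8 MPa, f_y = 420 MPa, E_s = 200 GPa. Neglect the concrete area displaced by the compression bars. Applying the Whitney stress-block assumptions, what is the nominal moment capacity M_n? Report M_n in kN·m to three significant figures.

Assume both tension and compression steel yield.
Net tension couple steel: A_s − A'_s = 3213 mm².
a = (A_s − A'_s) f_y / (0.85 f'_c b) = 1349460/(0.85 × 33.8 × 295) = 159.22 mm.
c = a/β₁ = 159.22/0.809 = 196.81 mm; ε'_s = 0.003(c − d')/c = 0.0023 ≥ f_y/E_s = 0.0021, so compression steel does yield.
M_n = (A_s − A'_s) f_y (d − a/2) + A'_s f_y (d − d') = [1349460 × (650 − 79.61) + 238140 × (650 − 48)] × 10⁻⁶ = 769.72 + 143.36 = 913.08 kN·m.

M_n ≈ 913 kN·m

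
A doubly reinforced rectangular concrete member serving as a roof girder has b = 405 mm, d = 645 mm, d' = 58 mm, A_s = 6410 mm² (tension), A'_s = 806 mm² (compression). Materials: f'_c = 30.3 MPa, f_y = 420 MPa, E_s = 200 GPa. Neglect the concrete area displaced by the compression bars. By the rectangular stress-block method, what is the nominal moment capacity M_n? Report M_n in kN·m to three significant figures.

M_n ≈ 1450 kN·m

Assume both tension and compression steel yield.
Net tension couple steel: A_s − A'_s = 5604 mm².
a = (A_s − A'_s) f_y / (0.85 f'_c b) = 2353680/(0.85 × 30.3 × 405) = 225.65 mm.
c = a/β₁ = 225.65/0.834 = 270.56 mm; ε'_s = 0.003(c − d')/c = 0.0024 ≥ f_y/E_s = 0.0021, so compression steel does yield.
M_n = (A_s − A'_s) f_y (d − a/2) + A'_s f_y (d − d') = [2353680 × (645 − 112.825) + 338520 × (645 − 58)] × 10⁻⁶ = 1252.57 + 198.71 = 1451.28 kN·m.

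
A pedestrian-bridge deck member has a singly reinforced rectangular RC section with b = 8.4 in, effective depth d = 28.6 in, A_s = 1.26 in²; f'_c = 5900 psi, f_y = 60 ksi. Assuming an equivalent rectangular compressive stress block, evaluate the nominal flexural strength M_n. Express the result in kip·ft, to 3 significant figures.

T = A_s f_y = 1.26 × 60 = 75.6 kips.
a = T/(0.85 f'_c b) = 75.6/(0.85 × 5.9 × 8.4) = 1.795 in.
M_n = T(d − a/2) = 75.6 × (28.6 − 0.8975) = 2094.3 kip·in = 2094.3/12 = 174.53 kip·ft.

M_n ≈ 175 kip·ft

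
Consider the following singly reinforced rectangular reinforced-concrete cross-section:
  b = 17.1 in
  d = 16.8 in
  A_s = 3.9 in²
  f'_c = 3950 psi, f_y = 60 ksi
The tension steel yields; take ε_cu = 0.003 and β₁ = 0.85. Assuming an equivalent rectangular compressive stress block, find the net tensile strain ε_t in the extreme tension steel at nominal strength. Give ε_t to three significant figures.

a = A_s f_y/(0.85 f'_c b) = 4.076 in.
β₁ = 0.85, so c = a/β₁ = 4.076/0.85 = 4.795 in.
From the linear strain diagram with ε_cu = 0.003: ε_t = 0.003 (d − c)/c = 0.003 × (16.8 − 4.795)/4.795 = 0.00751.
Since ε_t ≥ 0.005, the section is tension-controlled.

ε_t ≈ 0.00751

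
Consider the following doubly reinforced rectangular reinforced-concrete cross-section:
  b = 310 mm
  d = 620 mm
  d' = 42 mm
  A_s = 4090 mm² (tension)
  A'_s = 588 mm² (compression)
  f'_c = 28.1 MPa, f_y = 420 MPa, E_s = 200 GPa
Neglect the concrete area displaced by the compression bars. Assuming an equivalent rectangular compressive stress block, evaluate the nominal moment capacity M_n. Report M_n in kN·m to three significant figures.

Assume both tension and compression steel yield.
Net tension couple steel: A_s − A'_s = 3502 mm².
a = (A_s − A'_s) f_y / (0.85 f'_c b) = 1470840/(0.85 × 28.1 × 310) = 198.65 mm.
c = a/β₁ = 198.65/0.849 = 233.98 mm; ε'_s = 0.003(c − d')/c = 0.0025 ≥ f_y/E_s = 0.0021, so compression steel does yield.
M_n = (A_s − A'_s) f_y (d − a/2) + A'_s f_y (d − d') = [1470840 × (620 − 99.325) + 246960 × (620 − 42)] × 10⁻⁶ = 765.83 + 142.74 = 908.57 kN·m.

M_n ≈ 909 kN·m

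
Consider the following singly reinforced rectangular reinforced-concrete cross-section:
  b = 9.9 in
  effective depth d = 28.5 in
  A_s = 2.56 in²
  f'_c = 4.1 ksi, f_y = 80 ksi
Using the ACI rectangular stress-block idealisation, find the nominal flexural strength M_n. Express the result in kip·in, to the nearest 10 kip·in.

M_n ≈ 5230 kip·in

T = A_s f_y = 2.56 × 80 = 204.8 kips.
a = T/(0.85 f'_c b) = 204.8/(0.85 × 4.1 × 9.9) = 5.936 in.
M_n = T(d − a/2) = 204.8 × (28.5 − 2.968) = 5229.0 kip·in.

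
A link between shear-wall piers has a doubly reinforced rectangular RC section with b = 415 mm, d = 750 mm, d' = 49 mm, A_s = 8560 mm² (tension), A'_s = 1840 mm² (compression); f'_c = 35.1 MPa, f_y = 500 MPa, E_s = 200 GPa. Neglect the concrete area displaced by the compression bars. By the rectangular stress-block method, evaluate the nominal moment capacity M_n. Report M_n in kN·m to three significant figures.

M_n ≈ 2710 kN·m

Assume both tension and compression steel yield.
Net tension couple steel: A_s − A'_s = 6720 mm².
a = (A_s − A'_s) f_y / (0.85 f'_c b) = 3360000/(0.85 × 35.1 × 415) = 271.37 mm.
c = a/β₁ = 271.37/0.799 = 339.64 mm; ε'_s = 0.003(c − d')/c = 0.0026 ≥ f_y/E_s = 0.0025, so compression steel does yield.
M_n = (A_s − A'_s) f_y (d − a/2) + A'_s f_y (d − d') = [3360000 × (750 − 135.685) + 920000 × (750 − 49)] × 10⁻⁶ = 2064.10 + 644.92 = 2709.02 kN·m.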